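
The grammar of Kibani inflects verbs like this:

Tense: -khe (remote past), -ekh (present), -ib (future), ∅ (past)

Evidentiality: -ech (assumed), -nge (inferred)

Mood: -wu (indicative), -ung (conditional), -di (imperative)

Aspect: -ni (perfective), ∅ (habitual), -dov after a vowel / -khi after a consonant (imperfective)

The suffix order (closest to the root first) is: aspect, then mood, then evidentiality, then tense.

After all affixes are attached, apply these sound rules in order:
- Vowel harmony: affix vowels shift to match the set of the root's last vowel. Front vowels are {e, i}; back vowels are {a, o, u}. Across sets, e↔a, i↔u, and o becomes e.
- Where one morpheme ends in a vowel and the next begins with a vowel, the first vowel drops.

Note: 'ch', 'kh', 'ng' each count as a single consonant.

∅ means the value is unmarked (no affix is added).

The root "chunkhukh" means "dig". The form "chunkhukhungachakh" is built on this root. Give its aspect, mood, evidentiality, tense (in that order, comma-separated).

Segment: chunkhukh-ung-ech-ekh.
aspect: ∅ → habitual.
mood: -ung → conditional.
evidentiality: -ech → assumed.
tense: -ekh → present.

habitual, conditional, assumed, present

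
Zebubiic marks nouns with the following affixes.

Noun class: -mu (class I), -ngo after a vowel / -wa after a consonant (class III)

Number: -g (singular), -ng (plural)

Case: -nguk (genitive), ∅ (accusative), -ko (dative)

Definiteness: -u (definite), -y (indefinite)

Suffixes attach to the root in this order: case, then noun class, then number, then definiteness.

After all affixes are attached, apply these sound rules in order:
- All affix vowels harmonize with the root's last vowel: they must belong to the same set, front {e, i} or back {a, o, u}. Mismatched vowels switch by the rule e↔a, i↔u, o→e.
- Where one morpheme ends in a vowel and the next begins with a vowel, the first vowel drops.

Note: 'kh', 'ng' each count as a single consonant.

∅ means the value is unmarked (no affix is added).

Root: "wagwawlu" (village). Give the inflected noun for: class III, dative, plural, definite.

Attach case dative -ko → wagwawluko.
Attach noun class class III -ngo (after vowel 'o') → wagwawlukongo.
Attach number plural -ng → wagwawlukongong.
Attach definiteness definite -u → wagwawlukongongu.
Vowel harmony: no change.
Vowel deletion: no change.

wagwawlukongongu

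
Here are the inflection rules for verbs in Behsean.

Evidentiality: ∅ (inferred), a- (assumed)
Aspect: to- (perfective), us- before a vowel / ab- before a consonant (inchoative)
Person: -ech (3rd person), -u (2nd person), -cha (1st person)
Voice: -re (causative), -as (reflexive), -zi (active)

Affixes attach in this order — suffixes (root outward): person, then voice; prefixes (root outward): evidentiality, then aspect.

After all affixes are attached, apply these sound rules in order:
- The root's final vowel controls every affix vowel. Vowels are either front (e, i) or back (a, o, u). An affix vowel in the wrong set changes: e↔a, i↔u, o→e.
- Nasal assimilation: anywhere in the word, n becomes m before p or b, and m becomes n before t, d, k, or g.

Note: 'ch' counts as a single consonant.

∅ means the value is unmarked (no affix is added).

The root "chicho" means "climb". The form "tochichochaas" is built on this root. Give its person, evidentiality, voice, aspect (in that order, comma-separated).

Segment: to-chicho-cha-as.
person: -cha → 1st person.
evidentiality: ∅ → inferred.
voice: -as → reflexive.
aspect: to- → perfective.

1st person, inferred, reflexive, perfective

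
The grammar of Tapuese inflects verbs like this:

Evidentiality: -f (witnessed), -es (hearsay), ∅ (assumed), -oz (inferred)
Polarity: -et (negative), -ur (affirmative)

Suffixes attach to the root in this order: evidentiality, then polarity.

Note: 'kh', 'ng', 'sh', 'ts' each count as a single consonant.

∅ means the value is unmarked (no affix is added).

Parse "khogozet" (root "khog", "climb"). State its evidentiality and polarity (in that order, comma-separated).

Segment: khog-oz-et.
evidentiality: -oz → inferred.
polarity: -et → negative.

inferred, negative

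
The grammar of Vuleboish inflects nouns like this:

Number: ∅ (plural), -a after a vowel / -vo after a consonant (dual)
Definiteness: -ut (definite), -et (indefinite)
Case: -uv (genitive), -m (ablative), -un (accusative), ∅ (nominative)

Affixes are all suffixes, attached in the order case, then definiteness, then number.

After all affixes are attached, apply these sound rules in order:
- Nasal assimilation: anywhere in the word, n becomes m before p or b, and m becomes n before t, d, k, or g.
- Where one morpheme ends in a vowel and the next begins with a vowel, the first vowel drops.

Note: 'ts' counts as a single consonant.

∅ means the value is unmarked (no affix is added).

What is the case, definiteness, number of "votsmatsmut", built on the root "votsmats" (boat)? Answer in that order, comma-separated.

ablative, definite, plural

Segment: votsmats-m-ut.
case: -m → ablative.
definiteness: -ut → definite.
number: ∅ → plural.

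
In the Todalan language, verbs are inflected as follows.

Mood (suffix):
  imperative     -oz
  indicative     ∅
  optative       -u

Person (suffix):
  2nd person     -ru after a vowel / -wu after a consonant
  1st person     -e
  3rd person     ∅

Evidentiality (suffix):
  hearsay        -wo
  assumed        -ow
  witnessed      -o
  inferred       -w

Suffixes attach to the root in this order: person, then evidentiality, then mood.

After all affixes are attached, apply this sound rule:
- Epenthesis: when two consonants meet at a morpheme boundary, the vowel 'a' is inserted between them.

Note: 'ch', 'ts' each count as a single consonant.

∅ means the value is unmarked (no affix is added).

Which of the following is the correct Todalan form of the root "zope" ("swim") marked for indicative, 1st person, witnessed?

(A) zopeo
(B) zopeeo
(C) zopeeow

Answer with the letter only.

B

Attach person 1st person -e → zopee.
Attach evidentiality witnessed -o → zopeeo.
mood = indicative: zero marking, form stays zopeeo.
Epenthesis: no change.
So the correct form is zopeeo, option (B).
(C) zopeeow is wrong: it uses assumed instead of witnessed for evidentiality.
(A) zopeo is wrong: it uses 3rd person instead of 1st person for person.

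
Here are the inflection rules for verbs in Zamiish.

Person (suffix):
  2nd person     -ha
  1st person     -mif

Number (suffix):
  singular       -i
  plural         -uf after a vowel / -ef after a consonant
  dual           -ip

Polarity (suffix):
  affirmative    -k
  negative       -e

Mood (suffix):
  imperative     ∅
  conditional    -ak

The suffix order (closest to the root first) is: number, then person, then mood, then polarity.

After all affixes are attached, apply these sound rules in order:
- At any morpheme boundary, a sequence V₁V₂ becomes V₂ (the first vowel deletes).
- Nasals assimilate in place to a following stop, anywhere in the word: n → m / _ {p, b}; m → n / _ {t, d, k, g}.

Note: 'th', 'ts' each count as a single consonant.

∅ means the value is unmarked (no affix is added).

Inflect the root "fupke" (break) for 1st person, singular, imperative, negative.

fupkimife

Attach number singular -i → fupkei.
Attach person 1st person -mif → fupkeimif.
mood = imperative: zero marking, form stays fupkeimif.
Attach polarity negative -e → fupkeimife.
Apply vowel deletion: fupkeimife → fupkimife.
Nasal assimilation: no change.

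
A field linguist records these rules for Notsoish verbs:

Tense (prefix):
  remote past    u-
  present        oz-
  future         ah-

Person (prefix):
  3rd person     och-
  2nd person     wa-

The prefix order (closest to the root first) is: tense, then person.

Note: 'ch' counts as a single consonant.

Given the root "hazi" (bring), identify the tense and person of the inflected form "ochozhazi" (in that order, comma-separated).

Segment: och-oz-hazi.
tense: oz- → present.
person: och- → 3rd person.

present, 3rd person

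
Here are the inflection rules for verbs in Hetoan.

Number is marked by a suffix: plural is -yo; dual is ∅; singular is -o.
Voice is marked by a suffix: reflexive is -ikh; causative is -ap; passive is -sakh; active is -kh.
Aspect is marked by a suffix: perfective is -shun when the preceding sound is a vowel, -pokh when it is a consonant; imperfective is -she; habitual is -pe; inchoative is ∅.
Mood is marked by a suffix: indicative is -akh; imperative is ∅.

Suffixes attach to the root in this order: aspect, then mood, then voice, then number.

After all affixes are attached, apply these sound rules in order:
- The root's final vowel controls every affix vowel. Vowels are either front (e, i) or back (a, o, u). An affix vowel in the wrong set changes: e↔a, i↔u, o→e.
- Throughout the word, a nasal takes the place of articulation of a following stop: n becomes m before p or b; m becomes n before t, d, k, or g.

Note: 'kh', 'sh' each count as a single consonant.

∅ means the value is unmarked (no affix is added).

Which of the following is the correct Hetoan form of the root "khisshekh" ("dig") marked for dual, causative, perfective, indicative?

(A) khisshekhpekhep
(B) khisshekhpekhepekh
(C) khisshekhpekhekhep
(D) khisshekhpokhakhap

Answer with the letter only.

C

Attach aspect perfective -pokh (after consonant 'kh') → khisshekhpokh.
Attach mood indicative -akh → khisshekhpokhakh.
Attach voice causative -ap → khisshekhpokhakhap.
number = dual: zero marking, form stays khisshekhpokhakhap.
Apply vowel harmony: khisshekhpokhakhap → khisshekhpekhekhep.
Nasal assimilation: no change.
So the correct form is khisshekhpekhekhep, option (C).
(D) khisshekhpokhakhap is wrong: it fails to apply the sound rule(s).
(B) khisshekhpekhepekh is wrong: it has the affixes in the wrong order.
(A) khisshekhpekhep is wrong: it uses imperative instead of indicative for mood.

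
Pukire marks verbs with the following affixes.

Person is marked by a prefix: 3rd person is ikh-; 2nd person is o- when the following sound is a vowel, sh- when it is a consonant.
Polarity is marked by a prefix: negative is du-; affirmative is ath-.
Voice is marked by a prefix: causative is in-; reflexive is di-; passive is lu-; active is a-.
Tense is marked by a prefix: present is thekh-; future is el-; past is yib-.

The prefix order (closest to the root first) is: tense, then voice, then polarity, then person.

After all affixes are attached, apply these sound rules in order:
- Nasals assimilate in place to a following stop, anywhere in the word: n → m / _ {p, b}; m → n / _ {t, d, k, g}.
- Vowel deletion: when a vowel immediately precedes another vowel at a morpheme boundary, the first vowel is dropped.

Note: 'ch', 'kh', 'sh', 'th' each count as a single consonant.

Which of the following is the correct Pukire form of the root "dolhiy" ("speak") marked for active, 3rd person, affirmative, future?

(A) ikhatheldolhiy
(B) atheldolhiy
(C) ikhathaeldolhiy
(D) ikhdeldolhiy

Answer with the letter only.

A

Attach tense future el- → eldolhiy.
Attach voice active a- → aeldolhiy.
Attach polarity affirmative ath- → athaeldolhiy.
Attach person 3rd person ikh- → ikhathaeldolhiy.
Nasal assimilation: no change.
Apply vowel deletion: ikhathaeldolhiy → ikhatheldolhiy.
So the correct form is ikhatheldolhiy, option (A).
(B) atheldolhiy is wrong: it uses 2nd person instead of 3rd person for person.
(C) ikhathaeldolhiy is wrong: it fails to apply the sound rule(s).
(D) ikhdeldolhiy is wrong: it uses negative instead of affirmative for polarity.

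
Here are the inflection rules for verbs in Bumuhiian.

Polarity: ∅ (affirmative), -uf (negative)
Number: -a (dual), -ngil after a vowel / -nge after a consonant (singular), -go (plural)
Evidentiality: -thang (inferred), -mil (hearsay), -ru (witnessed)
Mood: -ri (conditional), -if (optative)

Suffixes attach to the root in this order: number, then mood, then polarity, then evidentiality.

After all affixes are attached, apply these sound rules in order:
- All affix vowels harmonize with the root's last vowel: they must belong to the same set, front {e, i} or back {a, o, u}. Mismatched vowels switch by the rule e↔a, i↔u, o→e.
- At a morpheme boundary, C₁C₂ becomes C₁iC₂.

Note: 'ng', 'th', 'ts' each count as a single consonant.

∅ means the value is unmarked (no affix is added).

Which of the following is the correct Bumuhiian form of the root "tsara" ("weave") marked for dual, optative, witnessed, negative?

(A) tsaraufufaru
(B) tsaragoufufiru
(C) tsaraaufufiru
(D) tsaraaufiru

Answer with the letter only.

Attach number dual -a → tsaraa.
Attach mood optative -if → tsaraaif.
Attach polarity negative -uf → tsaraaifuf.
Attach evidentiality witnessed -ru → tsaraaifufru.
Apply vowel harmony: tsaraaifufru → tsaraaufufru.
Apply epenthesis: tsaraaufufru → tsaraaufufiru.
So the correct form is tsaraaufufiru, option (C).
(D) tsaraaufiru is wrong: it uses affirmative instead of negative for polarity.
(B) tsaragoufufiru is wrong: it uses plural instead of dual for number.
(A) tsaraufufaru is wrong: it has the affixes in the wrong order.

C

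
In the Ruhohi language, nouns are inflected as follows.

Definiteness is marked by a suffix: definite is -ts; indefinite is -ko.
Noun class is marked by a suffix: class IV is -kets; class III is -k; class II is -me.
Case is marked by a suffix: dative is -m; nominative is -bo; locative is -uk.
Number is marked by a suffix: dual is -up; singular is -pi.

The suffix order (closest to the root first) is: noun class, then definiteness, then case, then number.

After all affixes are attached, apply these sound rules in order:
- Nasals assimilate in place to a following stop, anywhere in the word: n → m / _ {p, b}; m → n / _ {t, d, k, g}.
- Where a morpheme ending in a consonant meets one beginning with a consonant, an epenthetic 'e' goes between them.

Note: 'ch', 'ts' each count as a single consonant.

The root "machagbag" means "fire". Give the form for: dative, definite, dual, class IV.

machagbageketsetsemup

Attach noun class class IV -kets → machagbagkets.
Attach definiteness definite -ts → machagbagketsts.
Attach case dative -m → machagbagketstsm.
Attach number dual -up → machagbagketstsmup.
Nasal assimilation: no change.
Apply epenthesis: machagbagketstsmup → machagbageketsetsemup.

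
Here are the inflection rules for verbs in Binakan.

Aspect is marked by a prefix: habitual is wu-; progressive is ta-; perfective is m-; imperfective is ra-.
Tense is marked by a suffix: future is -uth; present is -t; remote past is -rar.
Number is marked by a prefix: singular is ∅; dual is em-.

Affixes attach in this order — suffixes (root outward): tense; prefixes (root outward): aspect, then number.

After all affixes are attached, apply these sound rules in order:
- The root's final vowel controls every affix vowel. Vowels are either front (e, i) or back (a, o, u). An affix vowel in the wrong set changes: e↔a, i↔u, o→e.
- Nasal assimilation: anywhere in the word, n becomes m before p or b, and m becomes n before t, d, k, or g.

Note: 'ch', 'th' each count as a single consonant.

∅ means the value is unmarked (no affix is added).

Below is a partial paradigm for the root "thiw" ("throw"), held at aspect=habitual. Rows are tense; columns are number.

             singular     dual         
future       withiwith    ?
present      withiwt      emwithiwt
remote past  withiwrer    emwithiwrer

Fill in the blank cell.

emwithiwith

Attach aspect habitual wu- → wuthiw.
Attach tense future -uth → wuthiwuth.
Attach number dual em- → emwuthiwuth.
Apply vowel harmony: emwuthiwuth → emwithiwith.
Nasal assimilation: no change.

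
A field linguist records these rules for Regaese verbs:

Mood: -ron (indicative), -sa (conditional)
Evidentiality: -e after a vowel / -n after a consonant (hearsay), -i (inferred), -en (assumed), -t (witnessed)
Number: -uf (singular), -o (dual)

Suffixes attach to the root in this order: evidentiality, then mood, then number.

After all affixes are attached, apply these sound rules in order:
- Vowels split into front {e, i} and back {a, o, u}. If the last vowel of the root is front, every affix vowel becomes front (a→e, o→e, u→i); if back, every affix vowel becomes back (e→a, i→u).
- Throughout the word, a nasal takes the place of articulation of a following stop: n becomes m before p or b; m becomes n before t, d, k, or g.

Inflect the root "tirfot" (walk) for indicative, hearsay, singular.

Attach evidentiality hearsay -n (after consonant 't') → tirfotn.
Attach mood indicative -ron → tirfotnron.
Attach number singular -uf → tirfotnronuf.
Vowel harmony: no change.
Nasal assimilation: no change.

tirfotnronuf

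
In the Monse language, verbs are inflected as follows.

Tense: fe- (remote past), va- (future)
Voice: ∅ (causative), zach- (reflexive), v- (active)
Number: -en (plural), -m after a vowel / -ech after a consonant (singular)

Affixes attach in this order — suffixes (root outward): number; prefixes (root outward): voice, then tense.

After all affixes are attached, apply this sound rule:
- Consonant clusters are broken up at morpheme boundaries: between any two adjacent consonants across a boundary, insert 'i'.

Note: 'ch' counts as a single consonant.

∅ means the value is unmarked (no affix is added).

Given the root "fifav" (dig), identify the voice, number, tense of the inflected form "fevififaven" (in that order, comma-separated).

Segment: fe-v-fifav-en.
voice: v- → active.
number: -en → plural.
tense: fe- → remote past.

active, plural, remote past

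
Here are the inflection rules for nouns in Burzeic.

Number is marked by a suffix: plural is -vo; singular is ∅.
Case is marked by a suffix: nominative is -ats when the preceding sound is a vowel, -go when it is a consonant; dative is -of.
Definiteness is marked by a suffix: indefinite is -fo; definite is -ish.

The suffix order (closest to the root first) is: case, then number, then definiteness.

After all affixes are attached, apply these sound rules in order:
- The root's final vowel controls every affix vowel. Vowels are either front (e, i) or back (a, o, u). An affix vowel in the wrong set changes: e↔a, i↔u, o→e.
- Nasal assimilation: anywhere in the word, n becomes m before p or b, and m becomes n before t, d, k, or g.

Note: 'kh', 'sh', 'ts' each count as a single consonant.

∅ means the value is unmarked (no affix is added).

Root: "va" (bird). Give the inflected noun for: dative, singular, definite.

Attach case dative -of → vaof.
number = singular: zero marking, form stays vaof.
Attach definiteness definite -ish → vaofish.
Apply vowel harmony: vaofish → vaofush.
Nasal assimilation: no change.

vaofush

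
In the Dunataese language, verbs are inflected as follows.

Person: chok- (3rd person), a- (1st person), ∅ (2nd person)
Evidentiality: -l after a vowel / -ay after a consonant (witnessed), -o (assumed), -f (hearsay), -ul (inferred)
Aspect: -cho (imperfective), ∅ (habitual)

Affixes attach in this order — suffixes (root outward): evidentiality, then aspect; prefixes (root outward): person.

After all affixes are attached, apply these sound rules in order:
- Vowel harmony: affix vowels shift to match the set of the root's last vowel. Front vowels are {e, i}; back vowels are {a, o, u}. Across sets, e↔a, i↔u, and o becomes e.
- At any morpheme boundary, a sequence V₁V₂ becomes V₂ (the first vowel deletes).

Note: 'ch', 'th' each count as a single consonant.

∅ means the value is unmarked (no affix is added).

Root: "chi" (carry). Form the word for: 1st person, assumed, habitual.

eche

Attach evidentiality assumed -o → chio.
Attach person 1st person a- → achio.
aspect = habitual: zero marking, form stays achio.
Apply vowel harmony: achio → echie.
Apply vowel deletion: echie → eche.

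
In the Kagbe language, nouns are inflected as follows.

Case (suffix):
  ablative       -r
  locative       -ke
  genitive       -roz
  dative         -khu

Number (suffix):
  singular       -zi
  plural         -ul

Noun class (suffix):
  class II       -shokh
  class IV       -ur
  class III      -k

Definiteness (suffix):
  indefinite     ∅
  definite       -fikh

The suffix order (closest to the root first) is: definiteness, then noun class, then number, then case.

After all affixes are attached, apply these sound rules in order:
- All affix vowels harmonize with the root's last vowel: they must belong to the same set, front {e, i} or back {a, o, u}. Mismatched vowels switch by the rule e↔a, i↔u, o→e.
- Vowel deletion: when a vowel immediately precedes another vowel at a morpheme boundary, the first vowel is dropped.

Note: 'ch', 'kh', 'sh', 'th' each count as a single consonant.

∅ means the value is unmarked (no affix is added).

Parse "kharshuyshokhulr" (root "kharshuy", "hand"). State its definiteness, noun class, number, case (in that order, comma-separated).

indefinite, class II, plural, ablative

Segment: kharshuy-shokh-ul-r.
definiteness: ∅ → indefinite.
noun class: -shokh → class II.
number: -ul → plural.
case: -r → ablative.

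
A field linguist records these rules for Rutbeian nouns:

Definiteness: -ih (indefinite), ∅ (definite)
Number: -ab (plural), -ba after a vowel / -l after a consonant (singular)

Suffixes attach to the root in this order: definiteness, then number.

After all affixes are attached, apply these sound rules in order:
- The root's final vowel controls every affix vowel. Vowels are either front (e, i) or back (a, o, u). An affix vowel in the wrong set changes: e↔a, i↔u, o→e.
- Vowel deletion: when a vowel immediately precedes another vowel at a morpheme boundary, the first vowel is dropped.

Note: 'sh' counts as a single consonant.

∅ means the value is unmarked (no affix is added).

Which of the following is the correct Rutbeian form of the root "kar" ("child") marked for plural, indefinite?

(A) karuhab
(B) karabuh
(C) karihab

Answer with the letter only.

A

Attach definiteness indefinite -ih → karih.
Attach number plural -ab → karihab.
Apply vowel harmony: karihab → karuhab.
Vowel deletion: no change.
So the correct form is karuhab, option (A).
(B) karabuh is wrong: it has the affixes in the wrong order.
(C) karihab is wrong: it fails to apply the sound rule(s).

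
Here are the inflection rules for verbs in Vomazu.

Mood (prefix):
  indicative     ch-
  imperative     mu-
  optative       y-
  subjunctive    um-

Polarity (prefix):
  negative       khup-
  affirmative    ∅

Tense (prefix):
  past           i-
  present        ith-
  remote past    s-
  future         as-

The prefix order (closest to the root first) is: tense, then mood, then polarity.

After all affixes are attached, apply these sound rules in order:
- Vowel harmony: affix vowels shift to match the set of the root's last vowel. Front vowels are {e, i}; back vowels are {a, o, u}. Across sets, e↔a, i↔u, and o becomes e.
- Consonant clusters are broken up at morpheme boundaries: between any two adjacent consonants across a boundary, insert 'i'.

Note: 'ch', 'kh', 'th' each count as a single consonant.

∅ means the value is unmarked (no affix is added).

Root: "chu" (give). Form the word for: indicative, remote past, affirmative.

Attach tense remote past s- → schu.
Attach mood indicative ch- → chschu.
polarity = affirmative: zero marking, form stays chschu.
Vowel harmony: no change.
Apply epenthesis: chschu → chisichu.

chisichu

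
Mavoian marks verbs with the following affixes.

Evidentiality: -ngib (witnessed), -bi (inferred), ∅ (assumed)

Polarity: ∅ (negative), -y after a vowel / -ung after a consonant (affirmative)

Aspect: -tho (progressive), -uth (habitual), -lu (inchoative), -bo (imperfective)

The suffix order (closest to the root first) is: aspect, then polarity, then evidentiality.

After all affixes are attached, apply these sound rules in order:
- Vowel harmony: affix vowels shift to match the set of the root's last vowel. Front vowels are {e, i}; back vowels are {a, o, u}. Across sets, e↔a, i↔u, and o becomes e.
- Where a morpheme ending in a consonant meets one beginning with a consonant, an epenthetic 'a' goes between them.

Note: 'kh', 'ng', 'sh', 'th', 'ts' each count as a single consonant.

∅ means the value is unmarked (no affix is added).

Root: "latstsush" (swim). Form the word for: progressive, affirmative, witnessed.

Attach aspect progressive -tho → latstsushtho.
Attach polarity affirmative -y (after vowel 'o') → latstsushthoy.
Attach evidentiality witnessed -ngib → latstsushthoyngib.
Apply vowel harmony: latstsushthoyngib → latstsushthoyngub.
Apply epenthesis: latstsushthoyngub → latstsushathoyangub.

latstsushathoyangub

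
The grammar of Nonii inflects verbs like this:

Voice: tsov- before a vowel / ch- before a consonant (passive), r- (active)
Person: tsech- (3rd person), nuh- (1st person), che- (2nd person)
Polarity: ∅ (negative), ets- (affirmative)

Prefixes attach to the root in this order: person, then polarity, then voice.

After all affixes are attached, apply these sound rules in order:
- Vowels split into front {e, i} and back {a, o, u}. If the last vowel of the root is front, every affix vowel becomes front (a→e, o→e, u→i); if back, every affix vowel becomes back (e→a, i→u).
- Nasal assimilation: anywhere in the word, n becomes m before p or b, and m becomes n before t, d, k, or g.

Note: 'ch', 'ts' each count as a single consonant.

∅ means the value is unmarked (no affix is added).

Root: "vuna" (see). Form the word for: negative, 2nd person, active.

Attach person 2nd person che- → chevuna.
polarity = negative: zero marking, form stays chevuna.
Attach voice active r- → rchevuna.
Apply vowel harmony: rchevuna → rchavuna.
Nasal assimilation: no change.

rchavuna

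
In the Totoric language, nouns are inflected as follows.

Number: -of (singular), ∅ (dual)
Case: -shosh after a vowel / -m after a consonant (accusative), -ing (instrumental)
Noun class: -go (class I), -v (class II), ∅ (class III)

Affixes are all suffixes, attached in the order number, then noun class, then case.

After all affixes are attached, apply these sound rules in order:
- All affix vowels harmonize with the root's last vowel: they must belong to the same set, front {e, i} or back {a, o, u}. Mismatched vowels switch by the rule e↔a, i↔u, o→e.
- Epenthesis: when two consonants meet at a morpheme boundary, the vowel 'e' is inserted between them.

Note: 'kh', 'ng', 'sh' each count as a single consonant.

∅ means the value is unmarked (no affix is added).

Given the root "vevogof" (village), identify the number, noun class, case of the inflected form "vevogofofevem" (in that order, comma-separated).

Segment: vevogof-of-v-m.
number: -of → singular.
noun class: -v → class II.
case: -shosh/m → accusative.

singular, class II, accusative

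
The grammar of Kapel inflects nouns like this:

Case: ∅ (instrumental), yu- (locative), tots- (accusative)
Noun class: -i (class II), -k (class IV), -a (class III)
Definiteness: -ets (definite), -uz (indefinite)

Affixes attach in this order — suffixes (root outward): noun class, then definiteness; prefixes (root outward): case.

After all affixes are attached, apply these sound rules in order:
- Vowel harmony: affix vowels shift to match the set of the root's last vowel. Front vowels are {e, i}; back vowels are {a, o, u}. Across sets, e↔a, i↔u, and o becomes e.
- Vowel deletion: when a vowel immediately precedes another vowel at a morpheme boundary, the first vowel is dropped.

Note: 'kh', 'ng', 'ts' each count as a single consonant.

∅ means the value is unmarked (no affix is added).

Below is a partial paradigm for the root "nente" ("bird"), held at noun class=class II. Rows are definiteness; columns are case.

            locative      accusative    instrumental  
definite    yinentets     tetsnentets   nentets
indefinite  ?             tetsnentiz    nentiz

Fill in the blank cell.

Attach noun class class II -i → nentei.
Attach case locative yu- → yunentei.
Attach definiteness indefinite -uz → yunenteiuz.
Apply vowel harmony: yunenteiuz → yinenteiiz.
Apply vowel deletion: yinenteiiz → yinentiz.

yinentiz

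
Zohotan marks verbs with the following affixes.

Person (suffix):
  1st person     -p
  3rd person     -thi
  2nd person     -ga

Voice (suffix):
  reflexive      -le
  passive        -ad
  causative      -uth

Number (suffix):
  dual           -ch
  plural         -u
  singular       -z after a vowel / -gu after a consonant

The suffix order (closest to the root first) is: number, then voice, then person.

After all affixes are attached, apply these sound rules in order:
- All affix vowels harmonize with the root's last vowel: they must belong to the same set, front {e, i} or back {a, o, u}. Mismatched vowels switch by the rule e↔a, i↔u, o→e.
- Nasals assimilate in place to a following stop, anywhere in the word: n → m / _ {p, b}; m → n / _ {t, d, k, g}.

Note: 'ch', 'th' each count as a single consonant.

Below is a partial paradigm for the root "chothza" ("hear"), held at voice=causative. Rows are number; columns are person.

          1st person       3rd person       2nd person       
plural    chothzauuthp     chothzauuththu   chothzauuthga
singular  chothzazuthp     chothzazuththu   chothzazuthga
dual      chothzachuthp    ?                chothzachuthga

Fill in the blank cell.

Attach number dual -ch → chothzach.
Attach voice causative -uth → chothzachuth.
Attach person 3rd person -thi → chothzachuththi.
Apply vowel harmony: chothzachuththi → chothzachuththu.
Nasal assimilation: no change.

chothzachuththu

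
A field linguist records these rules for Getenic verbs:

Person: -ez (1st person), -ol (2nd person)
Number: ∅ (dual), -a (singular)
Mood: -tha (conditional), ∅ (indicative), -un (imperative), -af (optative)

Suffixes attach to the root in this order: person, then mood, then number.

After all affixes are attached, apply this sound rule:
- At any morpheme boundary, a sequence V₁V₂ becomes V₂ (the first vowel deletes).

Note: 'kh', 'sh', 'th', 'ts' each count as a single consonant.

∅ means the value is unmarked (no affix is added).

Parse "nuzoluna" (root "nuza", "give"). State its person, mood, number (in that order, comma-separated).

2nd person, imperative, singular

Segment: nuza-ol-un-a.
person: -ol → 2nd person.
mood: -un → imperative.
number: -a → singular.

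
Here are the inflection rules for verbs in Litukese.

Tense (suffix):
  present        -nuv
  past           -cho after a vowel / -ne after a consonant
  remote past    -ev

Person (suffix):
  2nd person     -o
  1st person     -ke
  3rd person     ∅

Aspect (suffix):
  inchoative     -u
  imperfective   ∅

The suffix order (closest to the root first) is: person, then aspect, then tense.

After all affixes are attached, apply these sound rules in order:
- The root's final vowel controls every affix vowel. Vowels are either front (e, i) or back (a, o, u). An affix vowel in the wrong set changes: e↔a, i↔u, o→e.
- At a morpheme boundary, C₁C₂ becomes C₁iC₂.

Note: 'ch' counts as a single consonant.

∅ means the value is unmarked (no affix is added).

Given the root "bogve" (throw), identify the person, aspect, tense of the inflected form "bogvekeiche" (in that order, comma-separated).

Segment: bogve-ke-u-cho.
person: -ke → 1st person.
aspect: -u → inchoative.
tense: -cho/ne → past.

1st person, inchoative, past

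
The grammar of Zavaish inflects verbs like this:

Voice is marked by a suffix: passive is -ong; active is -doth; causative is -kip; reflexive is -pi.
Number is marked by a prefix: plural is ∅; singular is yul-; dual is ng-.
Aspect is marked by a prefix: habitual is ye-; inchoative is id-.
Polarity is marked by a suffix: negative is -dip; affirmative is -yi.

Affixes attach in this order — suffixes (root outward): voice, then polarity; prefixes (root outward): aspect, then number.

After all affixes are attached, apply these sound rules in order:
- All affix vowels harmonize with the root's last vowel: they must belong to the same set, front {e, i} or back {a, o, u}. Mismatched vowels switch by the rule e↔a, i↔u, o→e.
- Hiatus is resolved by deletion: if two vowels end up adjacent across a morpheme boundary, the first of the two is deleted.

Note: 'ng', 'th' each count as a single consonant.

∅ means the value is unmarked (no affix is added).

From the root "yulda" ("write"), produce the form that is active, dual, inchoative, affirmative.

Attach voice active -doth → yuldadoth.
Attach polarity affirmative -yi → yuldadothyi.
Attach aspect inchoative id- → idyuldadothyi.
Attach number dual ng- → ngidyuldadothyi.
Apply vowel harmony: ngidyuldadothyi → ngudyuldadothyu.
Vowel deletion: no change.

ngudyuldadothyu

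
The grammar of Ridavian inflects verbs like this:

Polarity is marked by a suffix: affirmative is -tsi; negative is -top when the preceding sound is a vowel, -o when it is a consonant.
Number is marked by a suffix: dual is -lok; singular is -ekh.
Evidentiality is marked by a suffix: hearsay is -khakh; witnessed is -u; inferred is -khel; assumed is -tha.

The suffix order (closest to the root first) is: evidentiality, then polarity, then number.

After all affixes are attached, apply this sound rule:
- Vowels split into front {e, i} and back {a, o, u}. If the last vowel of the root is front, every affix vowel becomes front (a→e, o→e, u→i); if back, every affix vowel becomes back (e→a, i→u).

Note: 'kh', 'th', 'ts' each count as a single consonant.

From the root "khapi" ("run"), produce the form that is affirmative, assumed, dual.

Attach evidentiality assumed -tha → khapitha.
Attach polarity affirmative -tsi → khapithatsi.
Attach number dual -lok → khapithatsilok.
Apply vowel harmony: khapithatsilok → khapithetsilek.

khapithetsilek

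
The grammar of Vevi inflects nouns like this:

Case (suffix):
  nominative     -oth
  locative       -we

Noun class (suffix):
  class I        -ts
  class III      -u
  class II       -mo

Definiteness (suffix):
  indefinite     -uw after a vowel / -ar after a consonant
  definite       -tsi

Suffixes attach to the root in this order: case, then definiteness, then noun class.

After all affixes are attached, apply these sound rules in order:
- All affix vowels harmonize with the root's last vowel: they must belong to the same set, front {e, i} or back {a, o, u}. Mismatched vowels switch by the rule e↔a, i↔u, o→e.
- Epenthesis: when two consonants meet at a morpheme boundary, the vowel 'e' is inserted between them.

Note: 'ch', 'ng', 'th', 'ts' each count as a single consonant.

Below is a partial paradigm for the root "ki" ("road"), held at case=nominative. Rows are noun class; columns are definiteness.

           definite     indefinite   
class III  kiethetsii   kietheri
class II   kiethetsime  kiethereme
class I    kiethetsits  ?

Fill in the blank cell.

kietherets

Attach case nominative -oth → kioth.
Attach definiteness indefinite -ar (after consonant 'th') → kiothar.
Attach noun class class I -ts → kiotharts.
Apply vowel harmony: kiotharts → kietherts.
Apply epenthesis: kietherts → kietherets.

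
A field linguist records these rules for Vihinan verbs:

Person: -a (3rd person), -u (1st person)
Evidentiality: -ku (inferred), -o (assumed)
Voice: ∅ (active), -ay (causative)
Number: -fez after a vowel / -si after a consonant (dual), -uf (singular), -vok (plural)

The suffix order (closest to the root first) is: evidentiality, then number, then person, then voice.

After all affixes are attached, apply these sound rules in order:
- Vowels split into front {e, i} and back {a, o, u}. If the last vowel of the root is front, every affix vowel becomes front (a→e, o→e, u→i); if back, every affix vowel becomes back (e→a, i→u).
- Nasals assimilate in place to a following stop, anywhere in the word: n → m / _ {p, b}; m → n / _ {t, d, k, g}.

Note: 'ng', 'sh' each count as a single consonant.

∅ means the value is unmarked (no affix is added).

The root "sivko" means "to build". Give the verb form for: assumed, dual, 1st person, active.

sivkoofazu

Attach evidentiality assumed -o → sivkoo.
Attach number dual -fez (after vowel 'o') → sivkoofez.
Attach person 1st person -u → sivkoofezu.
voice = active: zero marking, form stays sivkoofezu.
Apply vowel harmony: sivkoofezu → sivkoofazu.
Nasal assimilation: no change.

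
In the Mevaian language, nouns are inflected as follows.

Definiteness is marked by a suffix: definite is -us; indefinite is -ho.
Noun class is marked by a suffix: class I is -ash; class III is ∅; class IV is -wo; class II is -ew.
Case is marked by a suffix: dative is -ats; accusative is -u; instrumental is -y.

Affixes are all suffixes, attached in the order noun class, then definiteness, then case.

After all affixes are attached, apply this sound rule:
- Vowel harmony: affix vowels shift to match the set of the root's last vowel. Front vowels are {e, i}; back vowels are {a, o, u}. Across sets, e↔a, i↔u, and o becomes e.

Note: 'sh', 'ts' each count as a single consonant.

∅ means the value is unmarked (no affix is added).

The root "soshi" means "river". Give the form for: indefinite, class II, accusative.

Attach noun class class II -ew → soshiew.
Attach definiteness indefinite -ho → soshiewho.
Attach case accusative -u → soshiewhou.
Apply vowel harmony: soshiewhou → soshiewhei.

soshiewhei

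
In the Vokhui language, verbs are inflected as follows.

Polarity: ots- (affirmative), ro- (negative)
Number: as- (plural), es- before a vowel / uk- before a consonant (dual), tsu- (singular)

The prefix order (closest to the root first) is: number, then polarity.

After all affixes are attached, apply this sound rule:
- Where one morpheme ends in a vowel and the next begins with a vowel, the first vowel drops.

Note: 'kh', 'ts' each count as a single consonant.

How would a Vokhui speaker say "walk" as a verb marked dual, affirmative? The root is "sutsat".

otsuksutsat

Attach number dual uk- (before consonant 's') → uksutsat.
Attach polarity affirmative ots- → otsuksutsat.
Vowel deletion: no change.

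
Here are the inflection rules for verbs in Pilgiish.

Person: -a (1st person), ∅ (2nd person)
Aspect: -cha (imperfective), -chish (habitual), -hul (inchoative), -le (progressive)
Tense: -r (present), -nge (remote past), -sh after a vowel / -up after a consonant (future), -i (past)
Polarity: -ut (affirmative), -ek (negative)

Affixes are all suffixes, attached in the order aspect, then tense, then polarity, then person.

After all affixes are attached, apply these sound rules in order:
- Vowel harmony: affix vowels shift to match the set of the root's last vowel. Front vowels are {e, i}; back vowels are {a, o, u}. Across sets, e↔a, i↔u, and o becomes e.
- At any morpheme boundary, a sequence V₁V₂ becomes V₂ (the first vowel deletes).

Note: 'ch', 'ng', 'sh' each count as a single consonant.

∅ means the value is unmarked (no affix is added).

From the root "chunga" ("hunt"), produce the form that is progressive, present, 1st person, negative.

Attach aspect progressive -le → chungale.
Attach tense present -r → chungaler.
Attach polarity negative -ek → chungalerek.
Attach person 1st person -a → chungalereka.
Apply vowel harmony: chungalereka → chungalaraka.
Vowel deletion: no change.

chungalaraka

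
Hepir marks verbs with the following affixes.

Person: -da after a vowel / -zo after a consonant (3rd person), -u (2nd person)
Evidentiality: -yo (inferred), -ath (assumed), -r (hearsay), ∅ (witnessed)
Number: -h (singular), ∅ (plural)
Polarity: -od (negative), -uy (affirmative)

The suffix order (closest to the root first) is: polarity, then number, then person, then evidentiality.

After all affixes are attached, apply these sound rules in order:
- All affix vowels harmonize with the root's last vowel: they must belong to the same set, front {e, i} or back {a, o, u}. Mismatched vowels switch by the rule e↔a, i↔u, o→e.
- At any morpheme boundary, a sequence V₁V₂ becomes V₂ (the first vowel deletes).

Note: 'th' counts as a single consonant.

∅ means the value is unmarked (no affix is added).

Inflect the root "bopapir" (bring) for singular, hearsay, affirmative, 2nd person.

bopapiriyhir

Attach polarity affirmative -uy → bopapiruy.
Attach number singular -h → bopapiruyh.
Attach person 2nd person -u → bopapiruyhu.
Attach evidentiality hearsay -r → bopapiruyhur.
Apply vowel harmony: bopapiruyhur → bopapiriyhir.
Vowel deletion: no change.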